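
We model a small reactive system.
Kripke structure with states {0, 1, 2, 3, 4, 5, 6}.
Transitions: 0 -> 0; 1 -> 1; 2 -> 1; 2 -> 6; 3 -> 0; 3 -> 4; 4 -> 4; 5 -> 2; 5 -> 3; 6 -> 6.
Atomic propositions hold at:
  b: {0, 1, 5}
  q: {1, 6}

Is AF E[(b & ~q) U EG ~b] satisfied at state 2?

Yes

Sat(~q) = {0, 2, 3, 4, 5}
Sat(b & ~q) = {0, 5}
Sat(~b) = {2, 3, 4, 6}
EG ~b: greatest fixpoint, start Z0 = {2, 3, 4, 6}, keep only states in Sat with some successor in Z. Already a fixed point.
Sat(EG ~b) = {2, 3, 4, 6}
E[(b & ~q) U EG ~b]: least fixpoint, start Z0 = Sat(EG ~b) = {2, 3, 4, 6}, add states in Sat(b & ~q) with some successor in Z. Z1 = {2, 3, 4, 5, 6}; fixed.
Sat(E[(b & ~q) U EG ~b]) = {2, 3, 4, 5, 6}
AF E[(b & ~q) U EG ~b]: least fixpoint, start Z0 = {2, 3, 4, 5, 6}, add states with every successor in Z. Already a fixed point.
Sat(AF E[(b & ~q) U EG ~b]) = {2, 3, 4, 5, 6}
2 ∈ Sat(AF E[(b & ~q) U EG ~b]) = {2, 3, 4, 5, 6}, so the formula holds at 2.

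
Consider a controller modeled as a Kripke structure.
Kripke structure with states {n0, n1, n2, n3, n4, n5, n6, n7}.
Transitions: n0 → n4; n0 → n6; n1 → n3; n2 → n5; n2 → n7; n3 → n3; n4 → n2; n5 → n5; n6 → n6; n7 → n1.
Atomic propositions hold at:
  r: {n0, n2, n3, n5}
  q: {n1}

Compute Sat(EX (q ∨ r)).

{n1, n2, n3, n4, n5, n7}

Sat(q ∨ r) = {n0, n1, n2, n3, n5}
Sat(EX (q ∨ r)) = {s : some successor in {n0, n1, n2, n3, n5}} = {n1, n2, n3, n4, n5, n7}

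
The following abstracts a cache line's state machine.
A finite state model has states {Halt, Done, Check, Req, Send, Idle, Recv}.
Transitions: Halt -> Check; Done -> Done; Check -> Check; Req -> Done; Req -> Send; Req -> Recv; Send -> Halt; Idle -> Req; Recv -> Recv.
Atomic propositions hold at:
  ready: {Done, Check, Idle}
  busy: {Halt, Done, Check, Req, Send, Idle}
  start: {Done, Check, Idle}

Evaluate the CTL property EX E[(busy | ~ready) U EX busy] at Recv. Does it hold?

No

Sat(~ready) = {Halt, Req, Send, Recv}
Sat(busy | ~ready) = {Halt, Done, Check, Req, Send, Idle, Recv}
Sat(EX busy) = {s : some successor in {Halt, Done, Check, Req, Send, Idle}} = {Halt, Done, Check, Req, Send, Idle}
E[(busy | ~ready) U EX busy]: least fixpoint, start Z0 = Sat(EX busy) = {Halt, Done, Check, Req, Send, Idle}, add states in Sat(busy | ~ready) with some successor in Z. Already a fixed point.
Sat(E[(busy | ~ready) U EX busy]) = {Halt, Done, Check, Req, Send, Idle}
Sat(EX E[(busy | ~ready) U EX busy]) = {s : some successor in {Halt, Done, Check, Req, Send, Idle}} = {Halt, Done, Check, Req, Send, Idle}
Recv ∉ Sat(EX E[(busy | ~ready) U EX busy]) = {Halt, Done, Check, Req, Send, Idle}, so the formula does not hold at Recv.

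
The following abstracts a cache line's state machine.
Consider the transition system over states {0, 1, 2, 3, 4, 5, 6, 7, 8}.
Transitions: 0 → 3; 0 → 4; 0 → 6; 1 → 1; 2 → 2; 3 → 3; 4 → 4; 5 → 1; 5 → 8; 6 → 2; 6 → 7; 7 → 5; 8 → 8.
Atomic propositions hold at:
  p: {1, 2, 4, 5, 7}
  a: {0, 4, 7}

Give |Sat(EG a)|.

EG a: greatest fixpoint, start Z0 = {0, 4, 7}, keep only states in Sat with some successor in Z. Z1 = {0, 4}; fixed.
Sat(EG a) = {0, 4}
|Sat(EG a)| = |{0, 4}| = 2.

2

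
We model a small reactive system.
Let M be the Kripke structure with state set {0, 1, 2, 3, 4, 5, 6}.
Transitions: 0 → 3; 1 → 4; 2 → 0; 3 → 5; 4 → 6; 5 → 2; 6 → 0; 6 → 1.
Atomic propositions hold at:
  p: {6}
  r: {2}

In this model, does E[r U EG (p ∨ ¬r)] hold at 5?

No

Sat(¬r) = {0, 1, 3, 4, 5, 6}
Sat(p ∨ ¬r) = {0, 1, 3, 4, 5, 6}
EG (p ∨ ¬r): greatest fixpoint, start Z0 = {0, 1, 3, 4, 5, 6}, keep only states in Sat with some successor in Z. Z1 = {0, 1, 3, 4, 6}; Z2 = {0, 1, 4, 6}; Z3 = {1, 4, 6}; fixed.
Sat(EG (p ∨ ¬r)) = {1, 4, 6}
E[r U EG (p ∨ ¬r)]: least fixpoint, start Z0 = Sat(EG (p ∨ ¬r)) = {1, 4, 6}, add states in Sat(r) with some successor in Z. Already a fixed point.
Sat(E[r U EG (p ∨ ¬r)]) = {1, 4, 6}
5 ∉ Sat(E[r U EG (p ∨ ¬r)]) = {1, 4, 6}, so the formula does not hold at 5.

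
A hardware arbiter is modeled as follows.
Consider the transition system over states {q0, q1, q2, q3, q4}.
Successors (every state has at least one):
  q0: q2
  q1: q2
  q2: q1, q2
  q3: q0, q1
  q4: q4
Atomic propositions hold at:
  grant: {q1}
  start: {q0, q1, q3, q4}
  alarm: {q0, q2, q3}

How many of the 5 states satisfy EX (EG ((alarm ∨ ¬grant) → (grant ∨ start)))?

Sat(¬grant) = {q0, q2, q3, q4}
Sat(alarm ∨ ¬grant) = {q0, q2, q3, q4}
Sat(grant ∨ start) = {q0, q1, q3, q4}
Sat((alarm ∨ ¬grant) → (grant ∨ start)) = {q0, q1, q3, q4}
EG ((alarm ∨ ¬grant) → (grant ∨ start)): greatest fixpoint, start Z0 = {q0, q1, q3, q4}, keep only states in Sat with some successor in Z. Z1 = {q3, q4}; Z2 = {q4}; fixed.
Sat(EG ((alarm ∨ ¬grant) → (grant ∨ start))) = {q4}
Sat(EX (EG ((alarm ∨ ¬grant) → (grant ∨ start)))) = {s : some successor in {q4}} = {q4}
|Sat(EX (EG ((alarm ∨ ¬grant) → (grant ∨ start))))| = |{q4}| = 1.

1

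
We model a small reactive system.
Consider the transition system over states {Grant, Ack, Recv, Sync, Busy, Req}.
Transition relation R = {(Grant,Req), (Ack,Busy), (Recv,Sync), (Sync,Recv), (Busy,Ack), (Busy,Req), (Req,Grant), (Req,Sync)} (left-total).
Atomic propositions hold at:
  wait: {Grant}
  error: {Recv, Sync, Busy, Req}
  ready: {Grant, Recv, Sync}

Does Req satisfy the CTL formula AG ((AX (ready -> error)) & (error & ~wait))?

No

Sat(ready -> error) = {Ack, Recv, Sync, Busy, Req}
Sat(AX (ready -> error)) = {s : every successor in {Ack, Recv, Sync, Busy, Req}} = {Grant, Ack, Recv, Sync, Busy}
Sat(~wait) = {Ack, Recv, Sync, Busy, Req}
Sat(error & ~wait) = {Recv, Sync, Busy, Req}
Sat((AX (ready -> error)) & (error & ~wait)) = {Recv, Sync, Busy}
AG ((AX (ready -> error)) & (error & ~wait)): greatest fixpoint, start Z0 = {Recv, Sync, Busy}, keep only states in Sat with every successor in Z. Z1 = {Recv, Sync}; fixed.
Sat(AG ((AX (ready -> error)) & (error & ~wait))) = {Recv, Sync}
Req ∉ Sat(AG ((AX (ready -> error)) & (error & ~wait))) = {Recv, Sync}, so the formula does not hold at Req.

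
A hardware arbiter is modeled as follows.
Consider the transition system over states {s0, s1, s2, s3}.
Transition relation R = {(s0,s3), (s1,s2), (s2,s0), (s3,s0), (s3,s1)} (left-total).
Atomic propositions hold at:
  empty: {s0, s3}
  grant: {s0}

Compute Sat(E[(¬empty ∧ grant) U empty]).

{s0, s3}

Sat(¬empty) = {s1, s2}
Sat(¬empty ∧ grant) = ∅
E[(¬empty ∧ grant) U empty]: least fixpoint, start Z0 = Sat(empty) = {s0, s3}, add states in Sat(¬empty ∧ grant) with some successor in Z. Already a fixed point.
Sat(E[(¬empty ∧ grant) U empty]) = {s0, s3}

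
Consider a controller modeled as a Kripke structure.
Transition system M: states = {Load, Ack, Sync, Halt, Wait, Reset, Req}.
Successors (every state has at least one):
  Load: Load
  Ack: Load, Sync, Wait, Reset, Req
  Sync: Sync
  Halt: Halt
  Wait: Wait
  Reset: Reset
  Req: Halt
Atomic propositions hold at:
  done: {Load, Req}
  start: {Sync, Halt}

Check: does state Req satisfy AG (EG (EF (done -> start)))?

Yes

Sat(done -> start) = {Ack, Sync, Halt, Wait, Reset}
EF (done -> start): least fixpoint, start Z0 = {Ack, Sync, Halt, Wait, Reset}, add states with some successor in Z. Z1 = {Ack, Sync, Halt, Wait, Reset, Req}; fixed.
Sat(EF (done -> start)) = {Ack, Sync, Halt, Wait, Reset, Req}
EG (EF (done -> start)): greatest fixpoint, start Z0 = {Ack, Sync, Halt, Wait, Reset, Req}, keep only states in Sat with some successor in Z. Already a fixed point.
Sat(EG (EF (done -> start))) = {Ack, Sync, Halt, Wait, Reset, Req}
AG (EG (EF (done -> start))): greatest fixpoint, start Z0 = {Ack, Sync, Halt, Wait, Reset, Req}, keep only states in Sat with every successor in Z. Z1 = {Sync, Halt, Wait, Reset, Req}; fixed.
Sat(AG (EG (EF (done -> start)))) = {Sync, Halt, Wait, Reset, Req}
Req ∈ Sat(AG (EG (EF (done -> start)))) = {Sync, Halt, Wait, Reset, Req}, so the formula holds at Req.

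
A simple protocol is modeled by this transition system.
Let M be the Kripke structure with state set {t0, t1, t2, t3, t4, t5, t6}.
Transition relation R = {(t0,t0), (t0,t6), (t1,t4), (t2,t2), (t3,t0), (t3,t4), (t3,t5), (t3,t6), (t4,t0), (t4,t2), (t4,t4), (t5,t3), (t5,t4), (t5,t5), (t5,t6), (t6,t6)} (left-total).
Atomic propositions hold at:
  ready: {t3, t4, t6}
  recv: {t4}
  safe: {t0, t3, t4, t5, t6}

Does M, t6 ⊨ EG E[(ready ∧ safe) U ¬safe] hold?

No

Sat(ready ∧ safe) = {t3, t4, t6}
Sat(¬safe) = {t1, t2}
E[(ready ∧ safe) U ¬safe]: least fixpoint, start Z0 = Sat(¬safe) = {t1, t2}, add states in Sat(ready ∧ safe) with some successor in Z. Z1 = {t1, t2, t4}; Z2 = {t1, t2, t3, t4}; fixed.
Sat(E[(ready ∧ safe) U ¬safe]) = {t1, t2, t3, t4}
EG E[(ready ∧ safe) U ¬safe]: greatest fixpoint, start Z0 = {t1, t2, t3, t4}, keep only states in Sat with some successor in Z. Already a fixed point.
Sat(EG E[(ready ∧ safe) U ¬safe]) = {t1, t2, t3, t4}
t6 ∉ Sat(EG E[(ready ∧ safe) U ¬safe]) = {t1, t2, t3, t4}, so the formula does not hold at t6.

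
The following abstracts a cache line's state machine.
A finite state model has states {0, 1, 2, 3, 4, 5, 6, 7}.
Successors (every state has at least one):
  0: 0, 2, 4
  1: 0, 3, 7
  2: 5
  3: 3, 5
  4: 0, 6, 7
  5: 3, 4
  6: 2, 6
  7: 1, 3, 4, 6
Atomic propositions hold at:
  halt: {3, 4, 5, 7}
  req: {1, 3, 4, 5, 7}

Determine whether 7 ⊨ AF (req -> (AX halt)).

No

Sat(AX halt) = {s : every successor in {3, 4, 5, 7}} = {2, 3, 5}
Sat(req -> (AX halt)) = {0, 2, 3, 5, 6}
AF (req -> (AX halt)): least fixpoint, start Z0 = {0, 2, 3, 5, 6}, add states with every successor in Z. Already a fixed point.
Sat(AF (req -> (AX halt))) = {0, 2, 3, 5, 6}
7 ∉ Sat(AF (req -> (AX halt))) = {0, 2, 3, 5, 6}, so the formula does not hold at 7.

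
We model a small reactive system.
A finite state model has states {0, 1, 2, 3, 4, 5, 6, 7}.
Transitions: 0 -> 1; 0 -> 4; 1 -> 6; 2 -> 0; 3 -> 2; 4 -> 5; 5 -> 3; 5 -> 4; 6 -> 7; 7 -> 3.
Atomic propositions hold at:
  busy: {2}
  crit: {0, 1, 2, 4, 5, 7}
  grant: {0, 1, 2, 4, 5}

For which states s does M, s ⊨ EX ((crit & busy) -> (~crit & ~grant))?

{0, 1, 2, 4, 5, 6, 7}

Sat(crit & busy) = {2}
Sat(~crit) = {3, 6}
Sat(~grant) = {3, 6, 7}
Sat(~crit & ~grant) = {3, 6}
Sat((crit & busy) -> (~crit & ~grant)) = {0, 1, 3, 4, 5, 6, 7}
Sat(EX ((crit & busy) -> (~crit & ~grant))) = {s : some successor in {0, 1, 3, 4, 5, 6, 7}} = {0, 1, 2, 4, 5, 6, 7}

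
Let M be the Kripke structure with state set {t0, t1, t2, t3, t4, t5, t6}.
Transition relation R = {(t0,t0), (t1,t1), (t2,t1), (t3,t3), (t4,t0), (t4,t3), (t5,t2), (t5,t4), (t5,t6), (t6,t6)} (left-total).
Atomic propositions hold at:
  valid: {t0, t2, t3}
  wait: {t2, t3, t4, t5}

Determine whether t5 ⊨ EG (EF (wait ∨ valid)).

Yes

Sat(wait ∨ valid) = {t0, t2, t3, t4, t5}
EF (wait ∨ valid): least fixpoint, start Z0 = {t0, t2, t3, t4, t5}, add states with some successor in Z. Already a fixed point.
Sat(EF (wait ∨ valid)) = {t0, t2, t3, t4, t5}
EG (EF (wait ∨ valid)): greatest fixpoint, start Z0 = {t0, t2, t3, t4, t5}, keep only states in Sat with some successor in Z. Z1 = {t0, t3, t4, t5}; fixed.
Sat(EG (EF (wait ∨ valid))) = {t0, t3, t4, t5}
t5 ∈ Sat(EG (EF (wait ∨ valid))) = {t0, t3, t4, t5}, so the formula holds at t5.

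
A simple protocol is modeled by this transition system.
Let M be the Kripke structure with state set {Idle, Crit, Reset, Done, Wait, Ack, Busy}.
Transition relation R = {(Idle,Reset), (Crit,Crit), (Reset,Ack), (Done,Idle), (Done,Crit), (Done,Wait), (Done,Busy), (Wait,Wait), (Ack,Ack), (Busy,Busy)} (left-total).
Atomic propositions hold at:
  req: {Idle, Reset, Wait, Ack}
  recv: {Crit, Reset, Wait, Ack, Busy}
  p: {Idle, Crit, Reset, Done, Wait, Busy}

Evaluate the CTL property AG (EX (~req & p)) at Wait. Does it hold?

No

Sat(~req) = {Crit, Done, Busy}
Sat(~req & p) = {Crit, Done, Busy}
Sat(EX (~req & p)) = {s : some successor in {Crit, Done, Busy}} = {Crit, Done, Busy}
AG (EX (~req & p)): greatest fixpoint, start Z0 = {Crit, Done, Busy}, keep only states in Sat with every successor in Z. Z1 = {Crit, Busy}; fixed.
Sat(AG (EX (~req & p))) = {Crit, Busy}
Wait ∉ Sat(AG (EX (~req & p))) = {Crit, Busy}, so the formula does not hold at Wait.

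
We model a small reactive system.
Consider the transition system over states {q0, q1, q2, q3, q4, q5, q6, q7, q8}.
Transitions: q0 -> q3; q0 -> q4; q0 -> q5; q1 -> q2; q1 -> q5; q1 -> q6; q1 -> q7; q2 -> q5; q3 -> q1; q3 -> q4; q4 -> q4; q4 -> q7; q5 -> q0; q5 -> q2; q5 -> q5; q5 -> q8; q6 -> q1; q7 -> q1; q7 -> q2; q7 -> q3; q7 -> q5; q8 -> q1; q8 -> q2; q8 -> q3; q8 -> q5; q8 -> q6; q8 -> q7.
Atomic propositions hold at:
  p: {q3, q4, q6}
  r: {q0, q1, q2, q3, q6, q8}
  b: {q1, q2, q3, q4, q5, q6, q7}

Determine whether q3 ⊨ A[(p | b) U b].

Yes

Sat(p | b) = {q1, q2, q3, q4, q5, q6, q7}
A[(p | b) U b]: least fixpoint, start Z0 = Sat(b) = {q1, q2, q3, q4, q5, q6, q7}, add states in Sat(p | b) with every successor in Z. Already a fixed point.
Sat(A[(p | b) U b]) = {q1, q2, q3, q4, q5, q6, q7}
q3 ∈ Sat(A[(p | b) U b]) = {q1, q2, q3, q4, q5, q6, q7}, so the formula holds at q3.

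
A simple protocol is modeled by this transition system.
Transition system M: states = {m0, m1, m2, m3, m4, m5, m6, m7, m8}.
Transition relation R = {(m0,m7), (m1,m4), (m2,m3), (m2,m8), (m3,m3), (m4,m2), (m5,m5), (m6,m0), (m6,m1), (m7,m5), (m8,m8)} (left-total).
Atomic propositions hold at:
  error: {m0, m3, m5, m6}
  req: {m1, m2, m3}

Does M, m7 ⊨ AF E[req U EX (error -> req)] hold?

No

Sat(error -> req) = {m1, m2, m3, m4, m7, m8}
Sat(EX (error -> req)) = {s : some successor in {m1, m2, m3, m4, m7, m8}} = {m0, m1, m2, m3, m4, m6, m8}
E[req U EX (error -> req)]: least fixpoint, start Z0 = Sat(EX (error -> req)) = {m0, m1, m2, m3, m4, m6, m8}, add states in Sat(req) with some successor in Z. Already a fixed point.
Sat(E[req U EX (error -> req)]) = {m0, m1, m2, m3, m4, m6, m8}
AF E[req U EX (error -> req)]: least fixpoint, start Z0 = {m0, m1, m2, m3, m4, m6, m8}, add states with every successor in Z. Already a fixed point.
Sat(AF E[req U EX (error -> req)]) = {m0, m1, m2, m3, m4, m6, m8}
m7 ∉ Sat(AF E[req U EX (error -> req)]) = {m0, m1, m2, m3, m4, m6, m8}, so the formula does not hold at m7.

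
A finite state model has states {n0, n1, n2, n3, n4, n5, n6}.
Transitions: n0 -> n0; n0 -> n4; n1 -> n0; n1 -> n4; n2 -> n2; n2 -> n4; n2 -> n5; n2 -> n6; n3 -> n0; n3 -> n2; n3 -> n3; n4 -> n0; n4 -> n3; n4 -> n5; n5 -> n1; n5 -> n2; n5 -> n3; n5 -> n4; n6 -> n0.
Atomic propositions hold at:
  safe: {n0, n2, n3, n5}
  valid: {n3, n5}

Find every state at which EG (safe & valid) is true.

{n3, n5}

Sat(safe & valid) = {n3, n5}
EG (safe & valid): greatest fixpoint, start Z0 = {n3, n5}, keep only states in Sat with some successor in Z. Already a fixed point.
Sat(EG (safe & valid)) = {n3, n5}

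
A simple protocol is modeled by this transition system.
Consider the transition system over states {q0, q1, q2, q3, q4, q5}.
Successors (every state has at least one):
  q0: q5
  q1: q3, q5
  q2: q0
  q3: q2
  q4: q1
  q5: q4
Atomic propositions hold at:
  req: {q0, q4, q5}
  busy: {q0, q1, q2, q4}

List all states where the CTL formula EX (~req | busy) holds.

Sat(~req) = {q1, q2, q3}
Sat(~req | busy) = {q0, q1, q2, q3, q4}
Sat(EX (~req | busy)) = {s : some successor in {q0, q1, q2, q3, q4}} = {q1, q2, q3, q4, q5}

{q1, q2, q3, q4, q5}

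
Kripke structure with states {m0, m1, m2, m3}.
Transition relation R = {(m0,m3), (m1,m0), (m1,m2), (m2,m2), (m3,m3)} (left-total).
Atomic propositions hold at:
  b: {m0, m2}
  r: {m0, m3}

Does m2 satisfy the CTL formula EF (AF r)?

No

AF r: least fixpoint, start Z0 = {m0, m3}, add states with every successor in Z. Already a fixed point.
Sat(AF r) = {m0, m3}
EF (AF r): least fixpoint, start Z0 = {m0, m3}, add states with some successor in Z. Z1 = {m0, m1, m3}; fixed.
Sat(EF (AF r)) = {m0, m1, m3}
m2 ∉ Sat(EF (AF r)) = {m0, m1, m3}, so the formula does not hold at m2.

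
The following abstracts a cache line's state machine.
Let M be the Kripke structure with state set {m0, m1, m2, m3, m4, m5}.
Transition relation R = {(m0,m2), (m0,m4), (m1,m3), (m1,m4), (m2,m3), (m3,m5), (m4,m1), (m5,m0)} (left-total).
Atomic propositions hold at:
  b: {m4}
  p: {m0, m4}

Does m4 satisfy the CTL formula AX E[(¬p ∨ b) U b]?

Sat(¬p) = {m1, m2, m3, m5}
Sat(¬p ∨ b) = {m1, m2, m3, m4, m5}
E[(¬p ∨ b) U b]: least fixpoint, start Z0 = Sat(b) = {m4}, add states in Sat(¬p ∨ b) with some successor in Z. Z1 = {m1, m4}; fixed.
Sat(E[(¬p ∨ b) U b]) = {m1, m4}
Sat(AX E[(¬p ∨ b) U b]) = {s : every successor in {m1, m4}} = {m4}
m4 ∈ Sat(AX E[(¬p ∨ b) U b]) = {m4}, so the formula holds at m4.

Yes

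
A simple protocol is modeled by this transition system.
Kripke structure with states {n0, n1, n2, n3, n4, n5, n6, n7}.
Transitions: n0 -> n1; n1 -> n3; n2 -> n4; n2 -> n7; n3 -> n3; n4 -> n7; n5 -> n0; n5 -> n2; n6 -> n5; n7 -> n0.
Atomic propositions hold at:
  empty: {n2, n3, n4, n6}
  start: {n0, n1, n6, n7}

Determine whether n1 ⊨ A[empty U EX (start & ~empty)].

No

Sat(~empty) = {n0, n1, n5, n7}
Sat(start & ~empty) = {n0, n1, n7}
Sat(EX (start & ~empty)) = {s : some successor in {n0, n1, n7}} = {n0, n2, n4, n5, n7}
A[empty U EX (start & ~empty)]: least fixpoint, start Z0 = Sat(EX (start & ~empty)) = {n0, n2, n4, n5, n7}, add states in Sat(empty) with every successor in Z. Z1 = {n0, n2, n4, n5, n6, n7}; fixed.
Sat(A[empty U EX (start & ~empty)]) = {n0, n2, n4, n5, n6, n7}
n1 ∉ Sat(A[empty U EX (start & ~empty)]) = {n0, n2, n4, n5, n6, n7}, so the formula does not hold at n1.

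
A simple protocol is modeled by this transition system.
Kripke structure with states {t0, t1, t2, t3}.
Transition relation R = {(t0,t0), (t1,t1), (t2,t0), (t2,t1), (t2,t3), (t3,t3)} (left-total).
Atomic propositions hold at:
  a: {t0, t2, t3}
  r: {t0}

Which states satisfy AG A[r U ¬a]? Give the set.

Sat(¬a) = {t1}
A[r U ¬a]: least fixpoint, start Z0 = Sat(¬a) = {t1}, add states in Sat(r) with every successor in Z. Already a fixed point.
Sat(A[r U ¬a]) = {t1}
AG A[r U ¬a]: greatest fixpoint, start Z0 = {t1}, keep only states in Sat with every successor in Z. Already a fixed point.
Sat(AG A[r U ¬a]) = {t1}

{t1}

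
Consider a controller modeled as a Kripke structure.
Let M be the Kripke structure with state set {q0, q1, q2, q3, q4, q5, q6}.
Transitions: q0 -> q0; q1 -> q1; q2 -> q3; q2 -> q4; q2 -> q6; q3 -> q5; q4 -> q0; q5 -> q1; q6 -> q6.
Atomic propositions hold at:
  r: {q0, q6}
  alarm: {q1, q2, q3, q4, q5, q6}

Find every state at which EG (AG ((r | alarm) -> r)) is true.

Sat(r | alarm) = {q0, q1, q2, q3, q4, q5, q6}
Sat((r | alarm) -> r) = {q0, q6}
AG ((r | alarm) -> r): greatest fixpoint, start Z0 = {q0, q6}, keep only states in Sat with every successor in Z. Already a fixed point.
Sat(AG ((r | alarm) -> r)) = {q0, q6}
EG (AG ((r | alarm) -> r)): greatest fixpoint, start Z0 = {q0, q6}, keep only states in Sat with some successor in Z. Already a fixed point.
Sat(EG (AG ((r | alarm) -> r))) = {q0, q6}

{q0, q6}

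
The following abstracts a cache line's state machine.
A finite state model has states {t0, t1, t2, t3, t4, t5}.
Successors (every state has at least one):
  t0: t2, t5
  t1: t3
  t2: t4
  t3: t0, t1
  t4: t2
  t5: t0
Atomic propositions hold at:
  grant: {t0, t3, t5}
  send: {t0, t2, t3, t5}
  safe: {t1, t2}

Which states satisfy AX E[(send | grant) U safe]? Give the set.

Sat(send | grant) = {t0, t2, t3, t5}
E[(send | grant) U safe]: least fixpoint, start Z0 = Sat(safe) = {t1, t2}, add states in Sat(send | grant) with some successor in Z. Z1 = {t0, t1, t2, t3}; Z2 = {t0, t1, t2, t3, t5}; fixed.
Sat(E[(send | grant) U safe]) = {t0, t1, t2, t3, t5}
Sat(AX E[(send | grant) U safe]) = {s : every successor in {t0, t1, t2, t3, t5}} = {t0, t1, t3, t4, t5}

{t0, t1, t3, t4, t5}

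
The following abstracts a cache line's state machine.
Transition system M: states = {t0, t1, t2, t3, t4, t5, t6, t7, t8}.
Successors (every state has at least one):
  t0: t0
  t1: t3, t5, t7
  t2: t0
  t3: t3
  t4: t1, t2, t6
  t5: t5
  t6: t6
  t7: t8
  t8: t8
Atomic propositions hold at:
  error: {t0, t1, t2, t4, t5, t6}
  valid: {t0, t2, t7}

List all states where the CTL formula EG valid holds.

EG valid: greatest fixpoint, start Z0 = {t0, t2, t7}, keep only states in Sat with some successor in Z. Z1 = {t0, t2}; fixed.
Sat(EG valid) = {t0, t2}

{t0, t2}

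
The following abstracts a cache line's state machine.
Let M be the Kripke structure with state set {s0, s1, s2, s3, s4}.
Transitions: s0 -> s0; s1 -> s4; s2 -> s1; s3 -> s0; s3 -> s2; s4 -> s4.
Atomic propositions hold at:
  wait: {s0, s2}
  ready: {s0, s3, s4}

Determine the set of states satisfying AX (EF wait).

{s0, s3}

EF wait: least fixpoint, start Z0 = {s0, s2}, add states with some successor in Z. Z1 = {s0, s2, s3}; fixed.
Sat(EF wait) = {s0, s2, s3}
Sat(AX (EF wait)) = {s : every successor in {s0, s2, s3}} = {s0, s3}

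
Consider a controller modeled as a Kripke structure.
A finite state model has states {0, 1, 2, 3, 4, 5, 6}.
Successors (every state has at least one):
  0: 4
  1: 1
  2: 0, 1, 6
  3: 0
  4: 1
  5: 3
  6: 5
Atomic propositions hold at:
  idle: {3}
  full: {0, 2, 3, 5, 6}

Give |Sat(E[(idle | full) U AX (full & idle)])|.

Sat(idle | full) = {0, 2, 3, 5, 6}
Sat(full & idle) = {3}
Sat(AX (full & idle)) = {s : every successor in {3}} = {5}
E[(idle | full) U AX (full & idle)]: least fixpoint, start Z0 = Sat(AX (full & idle)) = {5}, add states in Sat(idle | full) with some successor in Z. Z1 = {5, 6}; Z2 = {2, 5, 6}; fixed.
Sat(E[(idle | full) U AX (full & idle)]) = {2, 5, 6}
|Sat(E[(idle | full) U AX (full & idle)])| = |{2, 5, 6}| = 3.

3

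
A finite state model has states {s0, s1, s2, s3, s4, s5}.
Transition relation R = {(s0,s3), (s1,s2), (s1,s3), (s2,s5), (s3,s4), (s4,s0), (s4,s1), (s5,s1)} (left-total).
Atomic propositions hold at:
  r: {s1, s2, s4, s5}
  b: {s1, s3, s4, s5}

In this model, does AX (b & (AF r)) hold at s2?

Yes

AF r: least fixpoint, start Z0 = {s1, s2, s4, s5}, add states with every successor in Z. Z1 = {s1, s2, s3, s4, s5}; Z2 = {s0, s1, s2, s3, s4, s5}; fixed.
Sat(AF r) = {s0, s1, s2, s3, s4, s5}
Sat(b & (AF r)) = {s1, s3, s4, s5}
Sat(AX (b & (AF r))) = {s : every successor in {s1, s3, s4, s5}} = {s0, s2, s3, s5}
s2 ∈ Sat(AX (b & (AF r))) = {s0, s2, s3, s5}, so the formula holds at s2.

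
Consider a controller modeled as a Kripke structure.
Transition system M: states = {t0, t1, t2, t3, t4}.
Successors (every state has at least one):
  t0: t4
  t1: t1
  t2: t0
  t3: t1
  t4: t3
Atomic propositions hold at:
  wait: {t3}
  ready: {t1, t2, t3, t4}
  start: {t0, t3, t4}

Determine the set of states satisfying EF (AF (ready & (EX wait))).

Sat(EX wait) = {s : some successor in {t3}} = {t4}
Sat(ready & (EX wait)) = {t4}
AF (ready & (EX wait)): least fixpoint, start Z0 = {t4}, add states with every successor in Z. Z1 = {t0, t4}; Z2 = {t0, t2, t4}; fixed.
Sat(AF (ready & (EX wait))) = {t0, t2, t4}
EF (AF (ready & (EX wait))): least fixpoint, start Z0 = {t0, t2, t4}, add states with some successor in Z. Already a fixed point.
Sat(EF (AF (ready & (EX wait)))) = {t0, t2, t4}

{t0, t2, t4}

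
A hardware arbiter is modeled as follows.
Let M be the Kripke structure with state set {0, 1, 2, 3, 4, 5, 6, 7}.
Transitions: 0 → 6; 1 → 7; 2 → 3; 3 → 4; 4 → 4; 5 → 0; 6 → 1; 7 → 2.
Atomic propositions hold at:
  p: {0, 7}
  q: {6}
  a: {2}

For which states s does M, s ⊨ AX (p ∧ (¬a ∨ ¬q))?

Sat(¬a) = {0, 1, 3, 4, 5, 6, 7}
Sat(¬q) = {0, 1, 2, 3, 4, 5, 7}
Sat(¬a ∨ ¬q) = {0, 1, 2, 3, 4, 5, 6, 7}
Sat(p ∧ (¬a ∨ ¬q)) = {0, 7}
Sat(AX (p ∧ (¬a ∨ ¬q))) = {s : every successor in {0, 7}} = {1, 5}

{1, 5}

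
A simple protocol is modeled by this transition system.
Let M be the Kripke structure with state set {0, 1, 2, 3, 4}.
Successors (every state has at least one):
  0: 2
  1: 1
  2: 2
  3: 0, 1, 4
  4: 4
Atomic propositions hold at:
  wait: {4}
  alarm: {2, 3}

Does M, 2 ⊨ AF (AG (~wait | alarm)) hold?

Yes

Sat(~wait) = {0, 1, 2, 3}
Sat(~wait | alarm) = {0, 1, 2, 3}
AG (~wait | alarm): greatest fixpoint, start Z0 = {0, 1, 2, 3}, keep only states in Sat with every successor in Z. Z1 = {0, 1, 2}; fixed.
Sat(AG (~wait | alarm)) = {0, 1, 2}
AF (AG (~wait | alarm)): least fixpoint, start Z0 = {0, 1, 2}, add states with every successor in Z. Already a fixed point.
Sat(AF (AG (~wait | alarm))) = {0, 1, 2}
2 ∈ Sat(AF (AG (~wait | alarm))) = {0, 1, 2}, so the formula holds at 2.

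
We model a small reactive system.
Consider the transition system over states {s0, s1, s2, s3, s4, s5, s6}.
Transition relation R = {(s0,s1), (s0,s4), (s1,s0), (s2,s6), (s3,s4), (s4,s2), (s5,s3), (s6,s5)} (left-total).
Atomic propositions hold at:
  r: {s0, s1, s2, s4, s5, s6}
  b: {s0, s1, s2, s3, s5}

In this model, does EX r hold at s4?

Sat(EX r) = {s : some successor in {s0, s1, s2, s4, s5, s6}} = {s0, s1, s2, s3, s4, s6}
s4 ∈ Sat(EX r) = {s0, s1, s2, s3, s4, s6}, so the formula holds at s4.

Yes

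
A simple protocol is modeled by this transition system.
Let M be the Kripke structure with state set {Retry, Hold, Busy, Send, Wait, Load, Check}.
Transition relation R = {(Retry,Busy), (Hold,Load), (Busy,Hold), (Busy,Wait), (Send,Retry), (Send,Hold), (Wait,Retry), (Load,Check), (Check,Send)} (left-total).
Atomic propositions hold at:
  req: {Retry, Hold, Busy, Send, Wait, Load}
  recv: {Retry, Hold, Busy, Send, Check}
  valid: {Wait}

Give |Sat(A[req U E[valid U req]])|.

E[valid U req]: least fixpoint, start Z0 = Sat(req) = {Retry, Hold, Busy, Send, Wait, Load}, add states in Sat(valid) with some successor in Z. Already a fixed point.
Sat(E[valid U req]) = {Retry, Hold, Busy, Send, Wait, Load}
A[req U E[valid U req]]: least fixpoint, start Z0 = Sat(E[valid U req]) = {Retry, Hold, Busy, Send, Wait, Load}, add states in Sat(req) with every successor in Z. Already a fixed point.
Sat(A[req U E[valid U req]]) = {Retry, Hold, Busy, Send, Wait, Load}
|Sat(A[req U E[valid U req]])| = |{Retry, Hold, Busy, Send, Wait, Load}| = 6.

6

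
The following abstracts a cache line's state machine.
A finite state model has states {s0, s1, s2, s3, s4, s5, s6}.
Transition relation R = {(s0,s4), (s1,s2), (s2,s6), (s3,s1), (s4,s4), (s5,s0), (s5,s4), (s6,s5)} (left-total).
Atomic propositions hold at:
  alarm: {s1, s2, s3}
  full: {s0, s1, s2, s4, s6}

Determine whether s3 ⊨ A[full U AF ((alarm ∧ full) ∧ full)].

Yes

Sat(alarm ∧ full) = {s1, s2}
Sat((alarm ∧ full) ∧ full) = {s1, s2}
AF ((alarm ∧ full) ∧ full): least fixpoint, start Z0 = {s1, s2}, add states with every successor in Z. Z1 = {s1, s2, s3}; fixed.
Sat(AF ((alarm ∧ full) ∧ full)) = {s1, s2, s3}
A[full U AF ((alarm ∧ full) ∧ full)]: least fixpoint, start Z0 = Sat(AF ((alarm ∧ full) ∧ full)) = {s1, s2, s3}, add states in Sat(full) with every successor in Z. Already a fixed point.
Sat(A[full U AF ((alarm ∧ full) ∧ full)]) = {s1, s2, s3}
s3 ∈ Sat(A[full U AF ((alarm ∧ full) ∧ full)]) = {s1, s2, s3}, so the formula holds at s3.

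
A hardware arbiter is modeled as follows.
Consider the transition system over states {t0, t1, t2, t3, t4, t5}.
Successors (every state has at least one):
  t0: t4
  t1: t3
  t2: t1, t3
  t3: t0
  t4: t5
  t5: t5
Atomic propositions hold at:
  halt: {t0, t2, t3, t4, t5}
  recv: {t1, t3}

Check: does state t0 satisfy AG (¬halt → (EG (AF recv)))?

Yes

Sat(¬halt) = {t1}
AF recv: least fixpoint, start Z0 = {t1, t3}, add states with every successor in Z. Z1 = {t1, t2, t3}; fixed.
Sat(AF recv) = {t1, t2, t3}
EG (AF recv): greatest fixpoint, start Z0 = {t1, t2, t3}, keep only states in Sat with some successor in Z. Z1 = {t1, t2}; Z2 = {t2}; Z3 = ∅; fixed.
Sat(EG (AF recv)) = ∅
Sat(¬halt → (EG (AF recv))) = {t0, t2, t3, t4, t5}
AG (¬halt → (EG (AF recv))): greatest fixpoint, start Z0 = {t0, t2, t3, t4, t5}, keep only states in Sat with every successor in Z. Z1 = {t0, t3, t4, t5}; fixed.
Sat(AG (¬halt → (EG (AF recv)))) = {t0, t3, t4, t5}
t0 ∈ Sat(AG (¬halt → (EG (AF recv)))) = {t0, t3, t4, t5}, so the formula holds at t0.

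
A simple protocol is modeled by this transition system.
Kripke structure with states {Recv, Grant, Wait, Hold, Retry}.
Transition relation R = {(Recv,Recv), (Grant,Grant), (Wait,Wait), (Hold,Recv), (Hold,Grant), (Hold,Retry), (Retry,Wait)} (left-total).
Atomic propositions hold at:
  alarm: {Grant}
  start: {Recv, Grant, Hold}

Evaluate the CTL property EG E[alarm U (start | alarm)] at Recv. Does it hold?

Yes

Sat(start | alarm) = {Recv, Grant, Hold}
E[alarm U (start | alarm)]: least fixpoint, start Z0 = Sat((start | alarm)) = {Recv, Grant, Hold}, add states in Sat(alarm) with some successor in Z. Already a fixed point.
Sat(E[alarm U (start | alarm)]) = {Recv, Grant, Hold}
EG E[alarm U (start | alarm)]: greatest fixpoint, start Z0 = {Recv, Grant, Hold}, keep only states in Sat with some successor in Z. Already a fixed point.
Sat(EG E[alarm U (start | alarm)]) = {Recv, Grant, Hold}
Recv ∈ Sat(EG E[alarm U (start | alarm)]) = {Recv, Grant, Hold}, so the formula holds at Recv.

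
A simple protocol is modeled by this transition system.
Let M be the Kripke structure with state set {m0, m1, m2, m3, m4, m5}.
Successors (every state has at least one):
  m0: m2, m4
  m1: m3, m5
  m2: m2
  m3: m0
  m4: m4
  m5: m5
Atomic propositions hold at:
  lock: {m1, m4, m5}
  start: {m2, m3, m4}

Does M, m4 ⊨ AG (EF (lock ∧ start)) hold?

Sat(lock ∧ start) = {m4}
EF (lock ∧ start): least fixpoint, start Z0 = {m4}, add states with some successor in Z. Z1 = {m0, m4}; Z2 = {m0, m3, m4}; Z3 = {m0, m1, m3, m4}; fixed.
Sat(EF (lock ∧ start)) = {m0, m1, m3, m4}
AG (EF (lock ∧ start)): greatest fixpoint, start Z0 = {m0, m1, m3, m4}, keep only states in Sat with every successor in Z. Z1 = {m3, m4}; Z2 = {m4}; fixed.
Sat(AG (EF (lock ∧ start))) = {m4}
m4 ∈ Sat(AG (EF (lock ∧ start))) = {m4}, so the formula holds at m4.

Yes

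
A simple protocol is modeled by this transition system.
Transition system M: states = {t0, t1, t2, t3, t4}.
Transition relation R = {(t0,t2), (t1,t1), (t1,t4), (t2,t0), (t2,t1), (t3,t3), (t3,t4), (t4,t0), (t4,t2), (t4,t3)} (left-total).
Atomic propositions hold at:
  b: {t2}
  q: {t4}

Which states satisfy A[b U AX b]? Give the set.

Sat(AX b) = {s : every successor in {t2}} = {t0}
A[b U AX b]: least fixpoint, start Z0 = Sat(AX b) = {t0}, add states in Sat(b) with every successor in Z. Already a fixed point.
Sat(A[b U AX b]) = {t0}

{t0}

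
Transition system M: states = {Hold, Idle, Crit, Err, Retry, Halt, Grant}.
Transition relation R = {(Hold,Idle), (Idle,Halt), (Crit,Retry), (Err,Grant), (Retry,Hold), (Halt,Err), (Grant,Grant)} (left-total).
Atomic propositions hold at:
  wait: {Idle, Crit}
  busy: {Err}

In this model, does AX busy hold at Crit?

No

Sat(AX busy) = {s : every successor in {Err}} = {Halt}
Crit ∉ Sat(AX busy) = {Halt}, so the formula does not hold at Crit.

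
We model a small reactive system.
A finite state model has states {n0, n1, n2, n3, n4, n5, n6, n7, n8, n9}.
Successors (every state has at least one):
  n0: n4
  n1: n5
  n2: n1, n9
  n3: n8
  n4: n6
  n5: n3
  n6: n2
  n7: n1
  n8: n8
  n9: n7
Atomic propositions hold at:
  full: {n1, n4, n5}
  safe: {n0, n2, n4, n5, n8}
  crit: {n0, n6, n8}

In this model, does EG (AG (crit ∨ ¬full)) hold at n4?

Sat(¬full) = {n0, n2, n3, n6, n7, n8, n9}
Sat(crit ∨ ¬full) = {n0, n2, n3, n6, n7, n8, n9}
AG (crit ∨ ¬full): greatest fixpoint, start Z0 = {n0, n2, n3, n6, n7, n8, n9}, keep only states in Sat with every successor in Z. Z1 = {n3, n6, n8, n9}; Z2 = {n3, n8}; fixed.
Sat(AG (crit ∨ ¬full)) = {n3, n8}
EG (AG (crit ∨ ¬full)): greatest fixpoint, start Z0 = {n3, n8}, keep only states in Sat with some successor in Z. Already a fixed point.
Sat(EG (AG (crit ∨ ¬full))) = {n3, n8}
n4 ∉ Sat(EG (AG (crit ∨ ¬full))) = {n3, n8}, so the formula does not hold at n4.

No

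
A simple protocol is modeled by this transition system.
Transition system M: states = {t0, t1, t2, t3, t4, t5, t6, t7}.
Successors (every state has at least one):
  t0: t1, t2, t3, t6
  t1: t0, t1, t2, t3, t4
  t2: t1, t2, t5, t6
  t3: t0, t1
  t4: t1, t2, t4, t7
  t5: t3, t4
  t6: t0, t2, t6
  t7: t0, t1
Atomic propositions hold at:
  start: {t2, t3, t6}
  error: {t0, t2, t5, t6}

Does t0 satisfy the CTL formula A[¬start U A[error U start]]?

Sat(¬start) = {t0, t1, t4, t5, t7}
A[error U start]: least fixpoint, start Z0 = Sat(start) = {t2, t3, t6}, add states in Sat(error) with every successor in Z. Already a fixed point.
Sat(A[error U start]) = {t2, t3, t6}
A[¬start U A[error U start]]: least fixpoint, start Z0 = Sat(A[error U start]) = {t2, t3, t6}, add states in Sat(¬start) with every successor in Z. Already a fixed point.
Sat(A[¬start U A[error U start]]) = {t2, t3, t6}
t0 ∉ Sat(A[¬start U A[error U start]]) = {t2, t3, t6}, so the formula does not hold at t0.

No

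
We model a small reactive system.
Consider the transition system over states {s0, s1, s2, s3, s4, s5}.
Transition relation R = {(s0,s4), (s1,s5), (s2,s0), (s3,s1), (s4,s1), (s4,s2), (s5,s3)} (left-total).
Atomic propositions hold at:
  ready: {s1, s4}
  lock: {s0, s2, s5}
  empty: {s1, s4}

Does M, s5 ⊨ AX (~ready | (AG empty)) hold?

Sat(~ready) = {s0, s2, s3, s5}
AG empty: greatest fixpoint, start Z0 = {s1, s4}, keep only states in Sat with every successor in Z. Z1 = ∅; fixed.
Sat(AG empty) = ∅
Sat(~ready | (AG empty)) = {s0, s2, s3, s5}
Sat(AX (~ready | (AG empty))) = {s : every successor in {s0, s2, s3, s5}} = {s1, s2, s5}
s5 ∈ Sat(AX (~ready | (AG empty))) = {s1, s2, s5}, so the formula holds at s5.

Yes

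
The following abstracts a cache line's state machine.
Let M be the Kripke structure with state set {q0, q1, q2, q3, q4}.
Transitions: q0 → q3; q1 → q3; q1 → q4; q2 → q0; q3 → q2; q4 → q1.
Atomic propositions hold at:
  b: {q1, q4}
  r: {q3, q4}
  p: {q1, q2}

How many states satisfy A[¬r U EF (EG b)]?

Sat(¬r) = {q0, q1, q2}
EG b: greatest fixpoint, start Z0 = {q1, q4}, keep only states in Sat with some successor in Z. Already a fixed point.
Sat(EG b) = {q1, q4}
EF (EG b): least fixpoint, start Z0 = {q1, q4}, add states with some successor in Z. Already a fixed point.
Sat(EF (EG b)) = {q1, q4}
A[¬r U EF (EG b)]: least fixpoint, start Z0 = Sat(EF (EG b)) = {q1, q4}, add states in Sat(¬r) with every successor in Z. Already a fixed point.
Sat(A[¬r U EF (EG b)]) = {q1, q4}
|Sat(A[¬r U EF (EG b)])| = |{q1, q4}| = 2.

2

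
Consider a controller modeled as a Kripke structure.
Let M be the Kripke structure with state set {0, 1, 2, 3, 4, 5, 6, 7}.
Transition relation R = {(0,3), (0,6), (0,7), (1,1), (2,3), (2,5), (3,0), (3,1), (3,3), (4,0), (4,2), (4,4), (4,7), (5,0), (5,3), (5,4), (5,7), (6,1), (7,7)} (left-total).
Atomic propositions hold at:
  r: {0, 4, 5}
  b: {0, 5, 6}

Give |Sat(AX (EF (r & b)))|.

Sat(r & b) = {0, 5}
EF (r & b): least fixpoint, start Z0 = {0, 5}, add states with some successor in Z. Z1 = {0, 2, 3, 4, 5}; fixed.
Sat(EF (r & b)) = {0, 2, 3, 4, 5}
Sat(AX (EF (r & b))) = {s : every successor in {0, 2, 3, 4, 5}} = {2}
|Sat(AX (EF (r & b)))| = |{2}| = 1.

1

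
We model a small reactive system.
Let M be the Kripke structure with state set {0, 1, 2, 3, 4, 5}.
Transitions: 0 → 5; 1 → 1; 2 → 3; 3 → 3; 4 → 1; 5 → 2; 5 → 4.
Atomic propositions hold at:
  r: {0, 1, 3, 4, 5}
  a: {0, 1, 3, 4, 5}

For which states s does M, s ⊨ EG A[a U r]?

A[a U r]: least fixpoint, start Z0 = Sat(r) = {0, 1, 3, 4, 5}, add states in Sat(a) with every successor in Z. Already a fixed point.
Sat(A[a U r]) = {0, 1, 3, 4, 5}
EG A[a U r]: greatest fixpoint, start Z0 = {0, 1, 3, 4, 5}, keep only states in Sat with some successor in Z. Already a fixed point.
Sat(EG A[a U r]) = {0, 1, 3, 4, 5}

{0, 1, 3, 4, 5}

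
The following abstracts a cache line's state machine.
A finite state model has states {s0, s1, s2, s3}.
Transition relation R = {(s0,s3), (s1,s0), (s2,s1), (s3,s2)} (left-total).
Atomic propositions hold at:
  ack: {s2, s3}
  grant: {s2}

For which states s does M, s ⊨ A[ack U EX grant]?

Sat(EX grant) = {s : some successor in {s2}} = {s3}
A[ack U EX grant]: least fixpoint, start Z0 = Sat(EX grant) = {s3}, add states in Sat(ack) with every successor in Z. Already a fixed point.
Sat(A[ack U EX grant]) = {s3}

{s3}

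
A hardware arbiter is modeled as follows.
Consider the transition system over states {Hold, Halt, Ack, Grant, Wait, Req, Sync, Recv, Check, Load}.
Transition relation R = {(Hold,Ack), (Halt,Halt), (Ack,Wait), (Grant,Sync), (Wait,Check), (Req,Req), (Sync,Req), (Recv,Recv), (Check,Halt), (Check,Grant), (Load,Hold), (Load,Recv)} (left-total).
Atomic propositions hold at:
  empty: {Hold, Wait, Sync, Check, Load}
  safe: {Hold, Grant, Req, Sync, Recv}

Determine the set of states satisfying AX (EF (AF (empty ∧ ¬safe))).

Sat(¬safe) = {Halt, Ack, Wait, Check, Load}
Sat(empty ∧ ¬safe) = {Wait, Check, Load}
AF (empty ∧ ¬safe): least fixpoint, start Z0 = {Wait, Check, Load}, add states with every successor in Z. Z1 = {Ack, Wait, Check, Load}; Z2 = {Hold, Ack, Wait, Check, Load}; fixed.
Sat(AF (empty ∧ ¬safe)) = {Hold, Ack, Wait, Check, Load}
EF (AF (empty ∧ ¬safe)): least fixpoint, start Z0 = {Hold, Ack, Wait, Check, Load}, add states with some successor in Z. Already a fixed point.
Sat(EF (AF (empty ∧ ¬safe))) = {Hold, Ack, Wait, Check, Load}
Sat(AX (EF (AF (empty ∧ ¬safe)))) = {s : every successor in {Hold, Ack, Wait, Check, Load}} = {Hold, Ack, Wait}

{Hold, Ack, Wait}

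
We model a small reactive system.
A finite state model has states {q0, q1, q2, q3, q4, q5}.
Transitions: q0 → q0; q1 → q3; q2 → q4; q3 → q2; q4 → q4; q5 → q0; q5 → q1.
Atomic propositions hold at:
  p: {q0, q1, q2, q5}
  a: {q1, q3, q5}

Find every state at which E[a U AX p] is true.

{q0, q1, q3, q5}

Sat(AX p) = {s : every successor in {q0, q1, q2, q5}} = {q0, q3, q5}
E[a U AX p]: least fixpoint, start Z0 = Sat(AX p) = {q0, q3, q5}, add states in Sat(a) with some successor in Z. Z1 = {q0, q1, q3, q5}; fixed.
Sat(E[a U AX p]) = {q0, q1, q3, q5}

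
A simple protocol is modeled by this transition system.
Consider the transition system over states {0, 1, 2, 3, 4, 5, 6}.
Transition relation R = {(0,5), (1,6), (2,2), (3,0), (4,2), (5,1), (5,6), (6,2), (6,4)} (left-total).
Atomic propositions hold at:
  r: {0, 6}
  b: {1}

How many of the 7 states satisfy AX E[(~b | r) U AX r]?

2

Sat(~b) = {0, 2, 3, 4, 5, 6}
Sat(~b | r) = {0, 2, 3, 4, 5, 6}
Sat(AX r) = {s : every successor in {0, 6}} = {1, 3}
E[(~b | r) U AX r]: least fixpoint, start Z0 = Sat(AX r) = {1, 3}, add states in Sat(~b | r) with some successor in Z. Z1 = {1, 3, 5}; Z2 = {0, 1, 3, 5}; fixed.
Sat(E[(~b | r) U AX r]) = {0, 1, 3, 5}
Sat(AX E[(~b | r) U AX r]) = {s : every successor in {0, 1, 3, 5}} = {0, 3}
|Sat(AX E[(~b | r) U AX r])| = |{0, 3}| = 2.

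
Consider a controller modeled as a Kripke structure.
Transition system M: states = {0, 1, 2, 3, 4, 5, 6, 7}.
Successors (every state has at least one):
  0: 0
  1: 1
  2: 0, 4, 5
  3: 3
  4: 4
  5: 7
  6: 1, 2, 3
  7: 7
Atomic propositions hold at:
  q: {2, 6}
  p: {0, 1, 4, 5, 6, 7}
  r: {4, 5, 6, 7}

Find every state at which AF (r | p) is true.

Sat(r | p) = {0, 1, 4, 5, 6, 7}
AF (r | p): least fixpoint, start Z0 = {0, 1, 4, 5, 6, 7}, add states with every successor in Z. Z1 = {0, 1, 2, 4, 5, 6, 7}; fixed.
Sat(AF (r | p)) = {0, 1, 2, 4, 5, 6, 7}

{0, 1, 2, 4, 5, 6, 7}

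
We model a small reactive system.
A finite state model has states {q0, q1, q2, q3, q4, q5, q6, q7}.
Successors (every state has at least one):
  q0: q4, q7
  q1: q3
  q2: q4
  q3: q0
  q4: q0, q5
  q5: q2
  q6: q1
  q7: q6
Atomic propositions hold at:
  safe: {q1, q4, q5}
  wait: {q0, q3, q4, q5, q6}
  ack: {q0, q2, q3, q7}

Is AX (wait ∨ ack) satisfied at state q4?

Yes

Sat(wait ∨ ack) = {q0, q2, q3, q4, q5, q6, q7}
Sat(AX (wait ∨ ack)) = {s : every successor in {q0, q2, q3, q4, q5, q6, q7}} = {q0, q1, q2, q3, q4, q5, q7}
q4 ∈ Sat(AX (wait ∨ ack)) = {q0, q1, q2, q3, q4, q5, q7}, so the formula holds at q4.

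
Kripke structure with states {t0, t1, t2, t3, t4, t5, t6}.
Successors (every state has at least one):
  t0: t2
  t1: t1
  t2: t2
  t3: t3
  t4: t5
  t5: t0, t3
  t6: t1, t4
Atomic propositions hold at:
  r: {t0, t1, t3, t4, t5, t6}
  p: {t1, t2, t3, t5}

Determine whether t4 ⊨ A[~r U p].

Sat(~r) = {t2}
A[~r U p]: least fixpoint, start Z0 = Sat(p) = {t1, t2, t3, t5}, add states in Sat(~r) with every successor in Z. Already a fixed point.
Sat(A[~r U p]) = {t1, t2, t3, t5}
t4 ∉ Sat(A[~r U p]) = {t1, t2, t3, t5}, so the formula does not hold at t4.

No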